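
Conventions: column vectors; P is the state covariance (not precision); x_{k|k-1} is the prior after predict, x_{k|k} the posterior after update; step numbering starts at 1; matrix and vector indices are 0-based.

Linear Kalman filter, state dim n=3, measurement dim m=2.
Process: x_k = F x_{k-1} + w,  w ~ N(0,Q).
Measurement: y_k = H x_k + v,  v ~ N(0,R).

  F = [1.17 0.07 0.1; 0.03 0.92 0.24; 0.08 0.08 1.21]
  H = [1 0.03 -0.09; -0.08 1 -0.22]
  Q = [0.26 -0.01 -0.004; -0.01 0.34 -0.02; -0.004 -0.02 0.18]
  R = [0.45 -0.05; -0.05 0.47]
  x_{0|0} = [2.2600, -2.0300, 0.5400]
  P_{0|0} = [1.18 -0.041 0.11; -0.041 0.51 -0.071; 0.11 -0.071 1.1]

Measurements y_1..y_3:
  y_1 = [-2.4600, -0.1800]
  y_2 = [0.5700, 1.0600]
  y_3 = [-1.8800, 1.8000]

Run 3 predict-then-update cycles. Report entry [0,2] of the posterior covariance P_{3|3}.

P_post[0,2] = 0.4980

step 1: x^-=[2.5561, -1.6702, 0.6718]  P^-=[1.9068 0.0699 0.3884; 0.0699 0.8041 0.2624; 0.3884 0.2624 1.8084]  S=[2.3051 -0.1808; -0.1808 1.2608]  K=[0.8117 -0.0169; 0.0775 0.5986; 0.0920 -0.1189]  nu=[-4.9055, 1.8425]  x^+=[-1.4566, -0.9475, 0.0016]  P^+=[0.3830 0.0253 0.1960; 0.0253 0.3552 0.3440; 0.1960 0.3440 1.7671]
step 2: x^-=[-1.7704, -0.9150, -0.1903]  P^-=[0.8585 0.1890 0.5612; 0.1890 0.8989 0.9225; 0.5612 0.9225 2.8768]  S=[1.2380 -0.0547; -0.0547 1.0972]  K=[0.6586 0.0300; 0.1351 0.6272; 0.2770 0.2369]  nu=[2.3507, 1.7915]  x^+=[-0.1685, 0.5263, 0.8851]  P^+=[0.3227 0.0810 0.3365; 0.0810 0.4539 0.7244; 0.3365 0.7244 2.7274]
step 3: x^-=[-0.0718, 0.6916, 1.0996]  P^-=[0.8334 0.3577 0.9131; 0.3577 1.2108 1.6514; 0.9131 1.6514 4.3846]  S=[1.1682 0.0095; 0.0095 1.1466]  K=[0.6517 0.0732; 0.2043 0.7125; 0.4819 0.5313]  nu=[-1.7300, 1.3446]  x^+=[-1.1007, 1.2961, 0.9803]  P^+=[0.3303 0.1378 0.4980; 0.1378 0.5773 1.0981; 0.4980 1.0981 3.7849]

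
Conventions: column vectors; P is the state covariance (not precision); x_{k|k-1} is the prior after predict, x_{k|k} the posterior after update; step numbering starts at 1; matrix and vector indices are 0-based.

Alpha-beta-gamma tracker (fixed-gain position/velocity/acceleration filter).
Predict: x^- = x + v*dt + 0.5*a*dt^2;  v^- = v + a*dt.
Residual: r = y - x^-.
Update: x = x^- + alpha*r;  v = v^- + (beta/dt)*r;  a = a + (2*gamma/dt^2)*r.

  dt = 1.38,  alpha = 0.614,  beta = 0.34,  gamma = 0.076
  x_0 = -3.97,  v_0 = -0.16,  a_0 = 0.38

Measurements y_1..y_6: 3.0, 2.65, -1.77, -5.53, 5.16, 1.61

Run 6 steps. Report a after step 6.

step 1: x_pred=-3.8290  r=6.8290  x^+=0.3640  v^+=2.0469  a^+=0.9251
step 2: x_pred=4.0696  r=-1.4196  x^+=3.1980  v^+=2.9737  a^+=0.8118
step 3: x_pred=8.0746  r=-9.8446  x^+=2.0300  v^+=1.6684  a^+=0.0260
step 4: x_pred=4.3572  r=-9.8872  x^+=-1.7135  v^+=-0.7317  a^+=-0.7632
step 5: x_pred=-3.4499  r=8.6099  x^+=1.8366  v^+=0.3365  a^+=-0.0760
step 6: x_pred=2.2286  r=-0.6186  x^+=1.8488  v^+=0.0792  a^+=-0.1253

a_post = -0.1253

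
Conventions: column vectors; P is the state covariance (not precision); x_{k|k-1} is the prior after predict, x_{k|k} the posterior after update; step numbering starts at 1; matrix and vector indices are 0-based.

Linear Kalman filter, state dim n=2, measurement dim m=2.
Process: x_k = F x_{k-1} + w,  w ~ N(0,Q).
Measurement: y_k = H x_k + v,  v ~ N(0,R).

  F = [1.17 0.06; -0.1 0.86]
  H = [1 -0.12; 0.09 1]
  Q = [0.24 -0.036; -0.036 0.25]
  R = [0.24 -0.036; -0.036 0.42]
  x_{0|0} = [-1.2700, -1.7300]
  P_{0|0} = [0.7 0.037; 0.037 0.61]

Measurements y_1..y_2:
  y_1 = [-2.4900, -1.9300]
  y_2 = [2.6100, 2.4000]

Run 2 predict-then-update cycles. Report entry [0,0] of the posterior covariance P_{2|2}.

step 1: x^-=[-1.5897, -1.3608]  P^-=[1.2056 -0.0494; -0.0494 0.7018]  S=[1.4676 -0.0606; -0.0606 1.1227]  K=[0.8296 0.0974; -0.0656 0.6176]  nu=[-1.0636, -0.4261]  x^+=[-2.5135, -1.5543]  P^+=[0.1948 -0.0065; -0.0065 0.2623]
step 2: x^-=[-3.0341, -1.0853]  P^-=[0.5067 -0.0517; -0.0517 0.4471]  S=[0.7656 -0.0952; -0.0952 0.8619]  K=[0.6784 0.0678; -0.0748 0.5051]  nu=[5.5138, 3.7584]  x^+=[0.9616, 0.4003]  P^+=[0.1591 -0.0103; -0.0103 0.2157]

P_post[0,0] = 0.1591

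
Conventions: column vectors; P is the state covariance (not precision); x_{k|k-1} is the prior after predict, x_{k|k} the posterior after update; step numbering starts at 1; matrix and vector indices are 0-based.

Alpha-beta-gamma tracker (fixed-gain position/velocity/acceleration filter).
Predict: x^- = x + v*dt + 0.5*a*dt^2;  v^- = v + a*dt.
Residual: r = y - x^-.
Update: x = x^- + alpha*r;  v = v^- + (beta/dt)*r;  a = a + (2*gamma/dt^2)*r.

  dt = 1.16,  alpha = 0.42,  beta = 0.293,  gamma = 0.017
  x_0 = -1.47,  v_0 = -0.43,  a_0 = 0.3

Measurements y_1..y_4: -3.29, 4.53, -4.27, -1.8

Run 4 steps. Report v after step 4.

v_post = 0.2339

step 1: x_pred=-1.7670  r=-1.5230  x^+=-2.4066  v^+=-0.4667  a^+=0.2615
step 2: x_pred=-2.7721  r=7.3021  x^+=0.2948  v^+=1.6811  a^+=0.4460
step 3: x_pred=2.5449  r=-6.8149  x^+=-0.3173  v^+=0.4771  a^+=0.2738
step 4: x_pred=0.4203  r=-2.2203  x^+=-0.5122  v^+=0.2339  a^+=0.2177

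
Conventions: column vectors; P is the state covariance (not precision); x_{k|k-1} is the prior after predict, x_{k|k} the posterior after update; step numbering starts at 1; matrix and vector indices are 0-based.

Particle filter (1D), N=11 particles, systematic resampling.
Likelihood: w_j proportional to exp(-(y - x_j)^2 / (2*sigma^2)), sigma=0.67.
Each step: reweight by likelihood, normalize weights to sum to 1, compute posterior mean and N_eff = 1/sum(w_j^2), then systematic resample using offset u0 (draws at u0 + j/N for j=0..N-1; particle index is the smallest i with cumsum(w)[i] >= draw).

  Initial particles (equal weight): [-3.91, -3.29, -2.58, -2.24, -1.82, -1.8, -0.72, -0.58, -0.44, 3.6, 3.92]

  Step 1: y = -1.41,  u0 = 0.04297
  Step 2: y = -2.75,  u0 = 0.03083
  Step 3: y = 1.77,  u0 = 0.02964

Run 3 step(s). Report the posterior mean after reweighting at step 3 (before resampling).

post_mean = -1.8134

step 1: w=[0.0003, 0.0052, 0.0576, 0.1228, 0.2194, 0.2234, 0.1557, 0.1228, 0.0928, 0.0000, 0.0000]  mean=-1.4674  Neff=6.0818  idx=[2, 3, 4, 4, 5, 5, 5, 6, 6, 7, 8]
step 2: w=[0.2685, 0.2076, 0.1058, 0.1058, 0.1015, 0.1015, 0.1015, 0.0028, 0.0028, 0.0015, 0.0007]  mean=-2.0962  Neff=5.9348  idx=[0, 0, 0, 1, 1, 2, 2, 3, 4, 5, 6]
step 3: w=[0.0002, 0.0002, 0.0002, 0.0043, 0.0043, 0.1520, 0.1520, 0.1520, 0.1783, 0.1783, 0.1783]  mean=-1.8134  Neff=6.0725  idx=[5, 5, 6, 6, 7, 8, 8, 9, 9, 10, 10]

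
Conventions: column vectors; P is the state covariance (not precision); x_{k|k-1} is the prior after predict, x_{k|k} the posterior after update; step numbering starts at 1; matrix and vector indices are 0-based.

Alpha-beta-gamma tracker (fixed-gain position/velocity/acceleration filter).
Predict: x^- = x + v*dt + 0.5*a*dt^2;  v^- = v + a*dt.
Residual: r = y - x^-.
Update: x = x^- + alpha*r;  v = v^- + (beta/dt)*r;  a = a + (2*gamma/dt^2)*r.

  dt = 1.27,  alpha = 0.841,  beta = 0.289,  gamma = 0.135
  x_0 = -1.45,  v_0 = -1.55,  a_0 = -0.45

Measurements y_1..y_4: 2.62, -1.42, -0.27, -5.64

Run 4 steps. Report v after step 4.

step 1: x_pred=-3.7814  r=6.4014  x^+=1.6022  v^+=-0.6648  a^+=0.6216
step 2: x_pred=1.2592  r=-2.6792  x^+=-0.9940  v^+=-0.4850  a^+=0.1731
step 3: x_pred=-1.4704  r=1.2004  x^+=-0.4609  v^+=0.0080  a^+=0.3741
step 4: x_pred=-0.1491  r=-5.4909  x^+=-4.7669  v^+=-0.7665  a^+=-0.5451

v_post = -0.7665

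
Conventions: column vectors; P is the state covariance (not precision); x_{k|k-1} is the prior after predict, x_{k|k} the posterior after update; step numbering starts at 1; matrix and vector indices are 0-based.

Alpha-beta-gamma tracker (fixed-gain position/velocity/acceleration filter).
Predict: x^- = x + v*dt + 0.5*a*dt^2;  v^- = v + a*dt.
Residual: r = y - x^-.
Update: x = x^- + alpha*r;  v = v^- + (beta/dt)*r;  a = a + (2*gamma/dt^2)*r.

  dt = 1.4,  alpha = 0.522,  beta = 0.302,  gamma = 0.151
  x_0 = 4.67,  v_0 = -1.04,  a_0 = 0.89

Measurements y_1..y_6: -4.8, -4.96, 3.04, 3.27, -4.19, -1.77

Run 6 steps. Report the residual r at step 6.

resid = -6.3758

step 1: x_pred=4.0862  r=-8.8862  x^+=-0.5524  v^+=-1.7109  a^+=-0.4792
step 2: x_pred=-3.4172  r=-1.5428  x^+=-4.2226  v^+=-2.7146  a^+=-0.7169
step 3: x_pred=-8.7255  r=11.7655  x^+=-2.5839  v^+=-1.1802  a^+=1.0959
step 4: x_pred=-3.1622  r=6.4322  x^+=0.1954  v^+=1.7416  a^+=2.0870
step 5: x_pred=4.6789  r=-8.8689  x^+=0.0493  v^+=2.7503  a^+=0.7205
step 6: x_pred=4.6058  r=-6.3758  x^+=1.2776  v^+=2.3836  a^+=-0.2619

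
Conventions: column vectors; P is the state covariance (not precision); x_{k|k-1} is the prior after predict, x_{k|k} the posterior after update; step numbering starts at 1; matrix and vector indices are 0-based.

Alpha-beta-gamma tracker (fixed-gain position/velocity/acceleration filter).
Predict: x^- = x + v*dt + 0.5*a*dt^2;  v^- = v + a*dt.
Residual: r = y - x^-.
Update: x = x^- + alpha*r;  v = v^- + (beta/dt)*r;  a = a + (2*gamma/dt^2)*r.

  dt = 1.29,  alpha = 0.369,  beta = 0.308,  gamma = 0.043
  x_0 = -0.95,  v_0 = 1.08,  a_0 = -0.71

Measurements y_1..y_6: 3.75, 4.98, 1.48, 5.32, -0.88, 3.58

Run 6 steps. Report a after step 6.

a_post = -0.3667

step 1: x_pred=-0.1476  r=3.8976  x^+=1.2906  v^+=1.0947  a^+=-0.5086
step 2: x_pred=2.2796  r=2.7004  x^+=3.2761  v^+=1.0834  a^+=-0.3690
step 3: x_pred=4.3665  r=-2.8865  x^+=3.3014  v^+=-0.0819  a^+=-0.5182
step 4: x_pred=2.7646  r=2.5554  x^+=3.7076  v^+=-0.1402  a^+=-0.3861
step 5: x_pred=3.2054  r=-4.0854  x^+=1.6979  v^+=-1.6138  a^+=-0.5973
step 6: x_pred=-0.8808  r=4.4608  x^+=0.7652  v^+=-1.3192  a^+=-0.3667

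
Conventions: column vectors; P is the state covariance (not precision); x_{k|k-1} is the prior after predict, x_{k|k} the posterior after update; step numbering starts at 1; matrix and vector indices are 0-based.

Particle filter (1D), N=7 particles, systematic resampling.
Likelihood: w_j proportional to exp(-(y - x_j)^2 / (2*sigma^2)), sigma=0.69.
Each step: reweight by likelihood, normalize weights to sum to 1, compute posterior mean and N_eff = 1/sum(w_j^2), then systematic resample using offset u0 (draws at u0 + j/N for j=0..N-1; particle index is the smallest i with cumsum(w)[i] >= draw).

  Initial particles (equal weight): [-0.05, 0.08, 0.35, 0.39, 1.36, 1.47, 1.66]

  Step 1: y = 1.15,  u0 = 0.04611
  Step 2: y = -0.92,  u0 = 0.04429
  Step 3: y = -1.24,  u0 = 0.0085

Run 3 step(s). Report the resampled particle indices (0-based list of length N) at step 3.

step 1: w=[0.0526, 0.0717, 0.1219, 0.1301, 0.2278, 0.2143, 0.1816]  mean=1.0228  Neff=5.8652  idx=[0, 2, 3, 4, 5, 5, 6]
step 2: w=[0.5572, 0.2268, 0.2035, 0.0053, 0.0031, 0.0031, 0.0011]  mean=0.1489  Neff=2.4791  idx=[0, 0, 0, 0, 1, 1, 2]
step 3: w=[0.2043, 0.2043, 0.2043, 0.2043, 0.0636, 0.0636, 0.0555]  mean=0.0253  Neff=5.6122  idx=[0, 0, 1, 2, 2, 3, 4]

resampled_idx = [0, 0, 1, 2, 2, 3, 4]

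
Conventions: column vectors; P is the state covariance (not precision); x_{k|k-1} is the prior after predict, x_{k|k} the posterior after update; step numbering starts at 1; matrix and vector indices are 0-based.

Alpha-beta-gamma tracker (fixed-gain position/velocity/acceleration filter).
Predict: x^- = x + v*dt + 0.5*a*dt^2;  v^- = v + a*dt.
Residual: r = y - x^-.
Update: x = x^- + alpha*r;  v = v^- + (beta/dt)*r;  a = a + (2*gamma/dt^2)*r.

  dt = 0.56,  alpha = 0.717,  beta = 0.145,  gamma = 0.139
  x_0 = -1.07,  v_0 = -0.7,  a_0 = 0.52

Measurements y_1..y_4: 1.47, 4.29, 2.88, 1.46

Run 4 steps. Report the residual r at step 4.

resid = -5.6562

step 1: x_pred=-1.3805  r=2.8505  x^+=0.6633  v^+=0.3293  a^+=3.0469
step 2: x_pred=1.3255  r=2.9645  x^+=3.4510  v^+=2.8031  a^+=5.6749
step 3: x_pred=5.9106  r=-3.0306  x^+=3.7377  v^+=5.1963  a^+=2.9883
step 4: x_pred=7.1162  r=-5.6562  x^+=3.0607  v^+=5.4053  a^+=-2.0258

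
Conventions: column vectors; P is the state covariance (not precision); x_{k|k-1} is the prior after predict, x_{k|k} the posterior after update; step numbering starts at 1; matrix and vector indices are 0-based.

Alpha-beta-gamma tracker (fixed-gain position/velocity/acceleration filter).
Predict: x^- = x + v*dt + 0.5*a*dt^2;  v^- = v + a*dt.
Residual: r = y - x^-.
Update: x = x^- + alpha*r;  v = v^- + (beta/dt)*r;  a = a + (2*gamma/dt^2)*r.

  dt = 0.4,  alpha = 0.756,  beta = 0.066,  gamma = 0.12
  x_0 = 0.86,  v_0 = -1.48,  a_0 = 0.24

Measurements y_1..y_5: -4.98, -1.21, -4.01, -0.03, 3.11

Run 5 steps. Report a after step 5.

step 1: x_pred=0.2872  r=-5.2672  x^+=-3.6948  v^+=-2.2531  a^+=-7.6608
step 2: x_pred=-5.2089  r=3.9989  x^+=-2.1857  v^+=-4.6576  a^+=-1.6624
step 3: x_pred=-4.1818  r=0.1718  x^+=-4.0519  v^+=-5.2942  a^+=-1.4048
step 4: x_pred=-6.2820  r=6.2520  x^+=-1.5555  v^+=-4.8246  a^+=7.9732
step 5: x_pred=-2.8475  r=5.9575  x^+=1.6564  v^+=-0.6523  a^+=16.9094

a_post = 16.9094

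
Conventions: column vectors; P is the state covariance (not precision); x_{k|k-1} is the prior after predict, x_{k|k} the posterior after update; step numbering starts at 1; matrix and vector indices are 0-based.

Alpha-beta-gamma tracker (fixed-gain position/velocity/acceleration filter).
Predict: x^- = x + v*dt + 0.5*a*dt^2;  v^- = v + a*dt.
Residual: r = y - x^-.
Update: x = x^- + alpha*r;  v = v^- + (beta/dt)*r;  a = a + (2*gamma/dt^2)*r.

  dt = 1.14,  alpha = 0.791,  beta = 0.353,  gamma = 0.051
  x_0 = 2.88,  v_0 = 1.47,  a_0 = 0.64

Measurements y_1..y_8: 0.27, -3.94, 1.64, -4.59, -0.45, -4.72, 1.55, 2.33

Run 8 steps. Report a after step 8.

step 1: x_pred=4.9717  r=-4.7017  x^+=1.2526  v^+=0.7437  a^+=0.2710
step 2: x_pred=2.2766  r=-6.2166  x^+=-2.6407  v^+=-0.8723  a^+=-0.2169
step 3: x_pred=-3.7761  r=5.4161  x^+=0.5080  v^+=0.5575  a^+=0.2082
step 4: x_pred=1.2788  r=-5.8688  x^+=-3.3634  v^+=-1.0225  a^+=-0.2525
step 5: x_pred=-4.6931  r=4.2431  x^+=-1.3368  v^+=0.0036  a^+=0.0806
step 6: x_pred=-1.2804  r=-3.4396  x^+=-4.0011  v^+=-0.9697  a^+=-0.1894
step 7: x_pred=-5.2296  r=6.7796  x^+=0.1331  v^+=0.9137  a^+=0.3427
step 8: x_pred=1.3974  r=0.9326  x^+=2.1351  v^+=1.5932  a^+=0.4159

a_post = 0.4159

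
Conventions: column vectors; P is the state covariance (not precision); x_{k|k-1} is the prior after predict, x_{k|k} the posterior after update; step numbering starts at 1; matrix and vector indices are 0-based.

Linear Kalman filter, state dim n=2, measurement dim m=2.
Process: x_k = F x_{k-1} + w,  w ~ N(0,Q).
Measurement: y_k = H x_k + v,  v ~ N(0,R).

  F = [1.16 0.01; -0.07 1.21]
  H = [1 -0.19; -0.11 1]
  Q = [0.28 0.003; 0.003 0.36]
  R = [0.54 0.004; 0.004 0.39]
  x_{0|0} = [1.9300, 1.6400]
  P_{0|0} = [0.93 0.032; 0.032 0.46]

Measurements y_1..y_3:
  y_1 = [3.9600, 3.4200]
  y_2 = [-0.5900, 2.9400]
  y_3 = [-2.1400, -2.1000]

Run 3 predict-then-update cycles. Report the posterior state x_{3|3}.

x_post = [-0.2572, 0.0829]

step 1: x^-=[2.2552, 1.8493]  P^-=[1.5322 -0.0221; -0.0221 1.0326]  S=[2.1179 -0.3833; -0.3833 1.4460]  K=[0.7369 0.0635; 0.0278 0.7232]  nu=[2.0562, 1.8188]  x^+=[3.8860, 3.2218]  P^+=[0.4121 0.0730; 0.0730 0.2902]
step 2: x^-=[4.5400, 3.6263]  P^-=[0.8362 0.0755; 0.0755 0.7745]  S=[1.3755 -0.1580; -0.1580 1.1580]  K=[0.6054 0.0684; 0.0243 0.6650]  nu=[-4.4410, -0.1869]  x^+=[1.8387, 3.3940]  P^+=[0.3398 0.0665; 0.0665 0.2667]
step 3: x^-=[2.1669, 3.9780]  P^-=[0.7388 0.0719; 0.0719 0.7409]  S=[1.2782 -0.1446; -0.1446 1.1241]  K=[0.5747 0.0656; 0.0202 0.6547]  nu=[-3.5510, -5.8397]  x^+=[-0.2572, 0.0829]  P^+=[0.3227 0.0634; 0.0634 0.2624]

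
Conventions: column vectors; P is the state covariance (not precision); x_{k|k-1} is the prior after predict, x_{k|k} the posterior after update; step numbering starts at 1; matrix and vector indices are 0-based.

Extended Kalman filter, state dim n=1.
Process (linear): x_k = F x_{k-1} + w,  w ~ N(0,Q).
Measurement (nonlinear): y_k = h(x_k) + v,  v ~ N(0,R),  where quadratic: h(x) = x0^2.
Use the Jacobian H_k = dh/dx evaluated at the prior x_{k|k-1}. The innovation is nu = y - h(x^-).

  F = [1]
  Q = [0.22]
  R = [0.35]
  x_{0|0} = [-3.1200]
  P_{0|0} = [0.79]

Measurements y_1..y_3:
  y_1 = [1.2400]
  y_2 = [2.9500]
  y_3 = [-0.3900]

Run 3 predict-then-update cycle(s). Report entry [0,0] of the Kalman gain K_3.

K[0,0] = -0.2589

step 1: x^-=[-3.1200]  P^-=[1.0100]  H_jac=[-6.2400]  S=[39.6770]  K=[-0.1588]  nu=[-8.4944]  x^+=[-1.7707]  P^+=[0.0089]
step 2: x^-=[-1.7707]  P^-=[0.2289]  H_jac=[-3.5415]  S=[3.2210]  K=[-0.2517]  nu=[-0.1855]  x^+=[-1.7240]  P^+=[0.0249]
step 3: x^-=[-1.7240]  P^-=[0.2449]  H_jac=[-3.4481]  S=[3.2614]  K=[-0.2589]  nu=[-3.3623]  x^+=[-0.8536]  P^+=[0.0263]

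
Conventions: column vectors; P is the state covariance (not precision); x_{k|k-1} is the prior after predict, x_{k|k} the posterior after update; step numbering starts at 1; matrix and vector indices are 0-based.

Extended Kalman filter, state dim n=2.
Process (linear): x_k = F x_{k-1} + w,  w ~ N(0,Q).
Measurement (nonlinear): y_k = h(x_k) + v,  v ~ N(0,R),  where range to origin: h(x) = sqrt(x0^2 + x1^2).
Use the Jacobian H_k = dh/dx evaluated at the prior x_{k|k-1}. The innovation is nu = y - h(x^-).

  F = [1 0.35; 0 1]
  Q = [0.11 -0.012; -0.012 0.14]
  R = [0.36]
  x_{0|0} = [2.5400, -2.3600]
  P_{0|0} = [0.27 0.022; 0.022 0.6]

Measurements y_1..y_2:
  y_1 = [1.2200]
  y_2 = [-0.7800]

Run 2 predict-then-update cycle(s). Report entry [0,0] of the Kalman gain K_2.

K[0,0] = 0.2424

step 1: x^-=[1.7140, -2.3600]  P^-=[0.4689 0.2200; 0.2200 0.7400]  H_jac=[0.5876 -0.8091]  S=[0.7972]  K=[0.1224; -0.5889]  nu=[-1.6967]  x^+=[1.5064, -1.3608]  P^+=[0.4570 0.2774; 0.2774 0.4635]
step 2: x^-=[1.0301, -1.3608]  P^-=[0.8180 0.4277; 0.4277 0.6035]  H_jac=[0.6036 -0.7973]  S=[0.6300]  K=[0.2424; -0.3540]  nu=[-2.4867]  x^+=[0.4274, -0.4804]  P^+=[0.7809 0.4817; 0.4817 0.5246]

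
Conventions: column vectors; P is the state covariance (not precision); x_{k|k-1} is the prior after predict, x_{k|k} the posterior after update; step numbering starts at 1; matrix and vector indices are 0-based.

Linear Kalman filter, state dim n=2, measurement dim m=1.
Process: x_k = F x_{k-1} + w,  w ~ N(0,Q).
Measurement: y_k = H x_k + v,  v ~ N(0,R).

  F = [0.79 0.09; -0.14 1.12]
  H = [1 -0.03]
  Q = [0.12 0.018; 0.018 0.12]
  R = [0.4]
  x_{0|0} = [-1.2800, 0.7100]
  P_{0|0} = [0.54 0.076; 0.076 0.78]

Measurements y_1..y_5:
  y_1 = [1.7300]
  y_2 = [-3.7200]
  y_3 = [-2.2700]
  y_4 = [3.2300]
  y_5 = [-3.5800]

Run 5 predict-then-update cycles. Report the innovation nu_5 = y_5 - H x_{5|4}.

step 1: x^-=[-0.9473, 0.9744]  P^-=[0.4741 0.1032; 0.1032 1.0852]  S=[0.8689]  K=[0.5421; 0.0813]  nu=[2.7065]  x^+=[0.5199, 1.1944]  P^+=[0.2188 0.0649; 0.0649 1.0794]
step 2: x^-=[0.5182, 1.2649]  P^-=[0.2745 0.1592; 0.1592 1.4580]  S=[0.6663]  K=[0.4048; 0.1733]  nu=[-4.2003]  x^+=[-1.1822, 0.5370]  P^+=[0.1653 0.1125; 0.1125 1.4380]
step 3: x^-=[-0.8856, 0.7669]  P^-=[0.2508 0.2428; 0.2428 1.8918]  S=[0.6379]  K=[0.3817; 0.2916]  nu=[-1.3613]  x^+=[-1.4053, 0.3700]  P^+=[0.1578 0.1718; 0.1718 1.8375]
step 4: x^-=[-1.0769, 0.6112]  P^-=[0.2578 0.3356; 0.3356 2.3742]  S=[0.6398]  K=[0.3872; 0.4131]  nu=[4.3252]  x^+=[0.5979, 2.3981]  P^+=[0.1619 0.2332; 0.2332 2.2650]
step 5: x^-=[0.6882, 2.6022]  P^-=[0.2725 0.4318; 0.4318 2.8913]  S=[0.6492]  K=[0.3998; 0.5315]  nu=[-4.1901]  x^+=[-0.9872, 0.3751]  P^+=[0.1687 0.2938; 0.2938 2.7079]

innov = [-4.1901]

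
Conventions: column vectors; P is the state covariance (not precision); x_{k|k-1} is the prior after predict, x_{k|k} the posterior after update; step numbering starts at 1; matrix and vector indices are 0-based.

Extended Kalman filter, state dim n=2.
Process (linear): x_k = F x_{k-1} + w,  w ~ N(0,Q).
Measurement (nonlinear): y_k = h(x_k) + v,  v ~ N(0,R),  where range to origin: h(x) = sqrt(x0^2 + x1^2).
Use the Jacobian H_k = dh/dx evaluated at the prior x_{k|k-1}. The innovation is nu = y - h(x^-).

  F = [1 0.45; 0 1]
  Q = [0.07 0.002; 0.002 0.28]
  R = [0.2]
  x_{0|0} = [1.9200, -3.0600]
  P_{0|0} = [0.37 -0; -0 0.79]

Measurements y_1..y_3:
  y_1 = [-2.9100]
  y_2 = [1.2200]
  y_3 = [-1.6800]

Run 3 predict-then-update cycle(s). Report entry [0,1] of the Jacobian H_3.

H_jac[0,1] = 0.5610

step 1: x^-=[0.5430, -3.0600]  P^-=[0.6000 0.3575; 0.3575 1.0700]  H_jac=[0.1747 -0.9846]  S=[1.1326]  K=[-0.2182; -0.8750]  nu=[-6.0178]  x^+=[1.8562, 2.2056]  P^+=[0.5460 0.1412; 0.1412 0.2028]
step 2: x^-=[2.8488, 2.2056]  P^-=[0.7842 0.2345; 0.2345 0.4828]  H_jac=[0.7907 0.6122]  S=[1.0982]  K=[0.6953; 0.4379]  nu=[-2.3828]  x^+=[1.1920, 1.1621]  P^+=[0.2533 -0.0999; -0.0999 0.2722]
step 3: x^-=[1.7149, 1.1621]  P^-=[0.2884 0.0245; 0.0245 0.5522]  H_jac=[0.8278 0.5610]  S=[0.5942]  K=[0.4250; 0.5555]  nu=[-3.7516]  x^+=[0.1206, -0.9218]  P^+=[0.1811 -0.1157; -0.1157 0.3688]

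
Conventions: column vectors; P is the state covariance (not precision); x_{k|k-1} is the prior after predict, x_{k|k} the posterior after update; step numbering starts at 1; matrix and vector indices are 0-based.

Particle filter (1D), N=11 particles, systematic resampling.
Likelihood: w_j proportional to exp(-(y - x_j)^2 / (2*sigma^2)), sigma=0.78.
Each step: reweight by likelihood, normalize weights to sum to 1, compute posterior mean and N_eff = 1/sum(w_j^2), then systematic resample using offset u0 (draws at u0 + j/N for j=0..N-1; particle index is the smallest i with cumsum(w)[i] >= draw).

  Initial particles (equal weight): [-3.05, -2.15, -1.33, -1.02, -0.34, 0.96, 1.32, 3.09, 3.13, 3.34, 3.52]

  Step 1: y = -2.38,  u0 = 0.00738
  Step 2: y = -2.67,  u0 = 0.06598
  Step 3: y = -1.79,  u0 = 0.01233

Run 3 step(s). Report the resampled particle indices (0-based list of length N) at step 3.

step 1: w=[0.3000, 0.4155, 0.1754, 0.0949, 0.0142, 0.0000, 0.0000, 0.0000, 0.0000, 0.0000, 0.0000]  mean=-2.1432  Neff=3.3048  idx=[0, 0, 0, 0, 1, 1, 1, 1, 2, 2, 3]
step 2: w=[0.1213, 0.1213, 0.1213, 0.1213, 0.1094, 0.1094, 0.1094, 0.1094, 0.0312, 0.0312, 0.0146]  mean=-2.5191  Neff=9.1804  idx=[0, 1, 2, 2, 3, 4, 5, 5, 6, 7, 9]
step 3: w=[0.0405, 0.0405, 0.0405, 0.0405, 0.0405, 0.1343, 0.1343, 0.1343, 0.1343, 0.1343, 0.1256]  mean=-2.2294  Neff=8.7540  idx=[0, 2, 4, 5, 6, 6, 7, 8, 8, 9, 10]

resampled_idx = [0, 2, 4, 5, 6, 6, 7, 8, 8, 9, 10]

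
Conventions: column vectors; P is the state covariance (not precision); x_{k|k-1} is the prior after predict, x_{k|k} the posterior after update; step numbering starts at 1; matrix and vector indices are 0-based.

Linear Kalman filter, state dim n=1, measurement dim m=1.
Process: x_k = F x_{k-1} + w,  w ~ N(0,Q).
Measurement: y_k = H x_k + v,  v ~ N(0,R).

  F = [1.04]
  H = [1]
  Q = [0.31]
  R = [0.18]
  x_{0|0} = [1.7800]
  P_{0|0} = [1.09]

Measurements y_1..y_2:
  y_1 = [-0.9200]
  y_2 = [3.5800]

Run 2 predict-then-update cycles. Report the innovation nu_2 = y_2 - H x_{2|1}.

innov = [4.2260]

step 1: x^-=[1.8512]  P^-=[1.4889]  S=[1.6689]  K=[0.8921]  nu=[-2.7712]  x^+=[-0.6211]  P^+=[0.1606]
step 2: x^-=[-0.6460]  P^-=[0.4837]  S=[0.6637]  K=[0.7288]  nu=[4.2260]  x^+=[2.4339]  P^+=[0.1312]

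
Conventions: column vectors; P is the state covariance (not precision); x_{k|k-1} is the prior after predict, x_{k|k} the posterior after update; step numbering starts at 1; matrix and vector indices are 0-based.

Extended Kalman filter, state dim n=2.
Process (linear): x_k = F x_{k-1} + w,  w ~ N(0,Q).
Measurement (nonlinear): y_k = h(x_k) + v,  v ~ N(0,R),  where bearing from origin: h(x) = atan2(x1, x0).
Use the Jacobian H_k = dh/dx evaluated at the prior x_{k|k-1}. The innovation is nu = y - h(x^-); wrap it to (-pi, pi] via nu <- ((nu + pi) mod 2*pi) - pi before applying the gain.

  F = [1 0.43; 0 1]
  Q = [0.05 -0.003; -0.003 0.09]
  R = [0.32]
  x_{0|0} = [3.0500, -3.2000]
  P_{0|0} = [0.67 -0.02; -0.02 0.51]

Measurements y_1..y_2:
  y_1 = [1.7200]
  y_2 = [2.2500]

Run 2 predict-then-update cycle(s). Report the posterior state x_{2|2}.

step 1: x^-=[1.6740, -3.2000]  P^-=[0.7971 0.1963; 0.1963 0.6000]  H_jac=[0.2454 0.1284]  S=[0.3902]  K=[0.5657; 0.3208]  nu=[2.8088]  x^+=[3.2630, -2.2990]  P^+=[0.6722 0.1255; 0.1255 0.5598]
step 2: x^-=[2.2745, -2.2990]  P^-=[0.9336 0.3632; 0.3632 0.6498]  H_jac=[0.2198 0.2175]  S=[0.4306]  K=[0.6601; 0.5137]  nu=[3.0408]  x^+=[4.2817, -0.7371]  P^+=[0.7460 0.2172; 0.2172 0.5362]

x_post = [4.2817, -0.7371]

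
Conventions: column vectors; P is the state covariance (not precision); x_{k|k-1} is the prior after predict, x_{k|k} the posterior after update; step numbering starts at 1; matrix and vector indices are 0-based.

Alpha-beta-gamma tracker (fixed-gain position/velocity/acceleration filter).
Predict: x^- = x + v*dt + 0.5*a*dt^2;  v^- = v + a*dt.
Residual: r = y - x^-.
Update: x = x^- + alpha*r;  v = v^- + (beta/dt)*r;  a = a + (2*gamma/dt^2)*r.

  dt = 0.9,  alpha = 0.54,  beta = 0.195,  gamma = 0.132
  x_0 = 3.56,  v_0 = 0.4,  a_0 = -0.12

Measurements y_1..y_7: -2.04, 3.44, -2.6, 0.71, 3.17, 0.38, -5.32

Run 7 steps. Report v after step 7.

step 1: x_pred=3.8714  r=-5.9114  x^+=0.6792  v^+=-0.9888  a^+=-2.0467
step 2: x_pred=-1.0396  r=4.4796  x^+=1.3794  v^+=-1.8602  a^+=-0.5867
step 3: x_pred=-0.5324  r=-2.0676  x^+=-1.6489  v^+=-2.8362  a^+=-1.2605
step 4: x_pred=-4.7120  r=5.4220  x^+=-1.7841  v^+=-2.7959  a^+=0.5066
step 5: x_pred=-4.0953  r=7.2653  x^+=-0.1720  v^+=-0.7658  a^+=2.8746
step 6: x_pred=0.3029  r=0.0771  x^+=0.3446  v^+=1.8380  a^+=2.8997
step 7: x_pred=3.1731  r=-8.4931  x^+=-1.4132  v^+=2.6075  a^+=0.1316

v_post = 2.6075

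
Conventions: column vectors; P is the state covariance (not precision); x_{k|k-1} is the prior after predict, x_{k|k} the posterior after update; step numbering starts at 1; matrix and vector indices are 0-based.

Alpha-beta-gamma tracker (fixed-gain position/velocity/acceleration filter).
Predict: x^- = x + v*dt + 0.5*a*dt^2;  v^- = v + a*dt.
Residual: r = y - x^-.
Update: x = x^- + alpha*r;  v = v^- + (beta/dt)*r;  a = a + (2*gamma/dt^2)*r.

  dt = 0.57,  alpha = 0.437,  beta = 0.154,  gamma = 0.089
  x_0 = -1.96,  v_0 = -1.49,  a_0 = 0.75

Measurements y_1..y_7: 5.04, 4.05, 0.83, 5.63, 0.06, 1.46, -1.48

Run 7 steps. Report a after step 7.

step 1: x_pred=-2.6875  r=7.7275  x^+=0.6894  v^+=1.0253  a^+=4.9836
step 2: x_pred=2.0834  r=1.9666  x^+=2.9428  v^+=4.3972  a^+=6.0610
step 3: x_pred=6.4338  r=-5.6038  x^+=3.9850  v^+=6.3380  a^+=2.9909
step 4: x_pred=8.0835  r=-2.4535  x^+=7.0113  v^+=7.3799  a^+=1.6467
step 5: x_pred=11.4853  r=-11.4253  x^+=6.4925  v^+=5.2317  a^+=-4.6128
step 6: x_pred=8.7252  r=-7.2652  x^+=5.5503  v^+=0.6395  a^+=-8.5931
step 7: x_pred=4.5188  r=-5.9988  x^+=1.8974  v^+=-5.8793  a^+=-11.8796

a_post = -11.8796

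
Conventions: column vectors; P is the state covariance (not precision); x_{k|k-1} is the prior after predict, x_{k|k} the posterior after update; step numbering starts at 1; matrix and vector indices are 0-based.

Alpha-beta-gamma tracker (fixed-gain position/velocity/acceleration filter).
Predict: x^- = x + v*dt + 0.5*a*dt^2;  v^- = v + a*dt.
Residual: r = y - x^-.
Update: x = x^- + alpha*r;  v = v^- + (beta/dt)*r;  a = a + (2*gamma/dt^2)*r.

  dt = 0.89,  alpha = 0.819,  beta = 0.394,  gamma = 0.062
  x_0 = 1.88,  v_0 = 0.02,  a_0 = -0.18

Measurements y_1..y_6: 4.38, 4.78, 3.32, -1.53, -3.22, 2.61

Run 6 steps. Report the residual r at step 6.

resid = 9.2308

step 1: x_pred=1.8265  r=2.5535  x^+=3.9178  v^+=0.9902  a^+=0.2197
step 2: x_pred=4.8861  r=-0.1061  x^+=4.7992  v^+=1.1388  a^+=0.2031
step 3: x_pred=5.8932  r=-2.5732  x^+=3.7857  v^+=0.1804  a^+=-0.1997
step 4: x_pred=3.8672  r=-5.3972  x^+=-0.5531  v^+=-2.3866  a^+=-1.0446
step 5: x_pred=-3.0909  r=-0.1291  x^+=-3.1966  v^+=-3.3735  a^+=-1.0648
step 6: x_pred=-6.6208  r=9.2308  x^+=0.9392  v^+=-0.2348  a^+=0.3802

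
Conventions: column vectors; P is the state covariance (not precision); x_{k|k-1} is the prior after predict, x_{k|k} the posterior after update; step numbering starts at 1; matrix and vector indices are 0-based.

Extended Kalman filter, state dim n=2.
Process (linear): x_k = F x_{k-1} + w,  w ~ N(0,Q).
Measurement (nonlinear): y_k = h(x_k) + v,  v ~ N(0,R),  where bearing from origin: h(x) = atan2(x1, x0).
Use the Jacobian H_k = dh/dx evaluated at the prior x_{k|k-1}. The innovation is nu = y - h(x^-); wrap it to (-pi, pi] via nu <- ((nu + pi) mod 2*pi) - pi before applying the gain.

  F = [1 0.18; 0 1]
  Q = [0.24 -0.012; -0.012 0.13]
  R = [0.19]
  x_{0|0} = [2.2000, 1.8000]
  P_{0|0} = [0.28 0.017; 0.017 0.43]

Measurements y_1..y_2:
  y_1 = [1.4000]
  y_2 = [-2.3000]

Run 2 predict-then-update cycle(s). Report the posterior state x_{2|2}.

x_post = [4.0364, 0.9460]

step 1: x^-=[2.5240, 1.8000]  P^-=[0.5401 0.0824; 0.0824 0.5600]  H_jac=[-0.1873 0.2626]  S=[0.2395]  K=[-0.3320; 0.5497]  nu=[0.7805]  x^+=[2.2649, 2.2291]  P^+=[0.5137 0.1261; 0.1261 0.4876]
step 2: x^-=[2.6661, 2.2291]  P^-=[0.8149 0.2019; 0.2019 0.6176]  H_jac=[-0.1846 0.2208]  S=[0.2314]  K=[-0.4573; 0.4282]  nu=[-2.9964]  x^+=[4.0364, 0.9460]  P^+=[0.7664 0.2472; 0.2472 0.5752]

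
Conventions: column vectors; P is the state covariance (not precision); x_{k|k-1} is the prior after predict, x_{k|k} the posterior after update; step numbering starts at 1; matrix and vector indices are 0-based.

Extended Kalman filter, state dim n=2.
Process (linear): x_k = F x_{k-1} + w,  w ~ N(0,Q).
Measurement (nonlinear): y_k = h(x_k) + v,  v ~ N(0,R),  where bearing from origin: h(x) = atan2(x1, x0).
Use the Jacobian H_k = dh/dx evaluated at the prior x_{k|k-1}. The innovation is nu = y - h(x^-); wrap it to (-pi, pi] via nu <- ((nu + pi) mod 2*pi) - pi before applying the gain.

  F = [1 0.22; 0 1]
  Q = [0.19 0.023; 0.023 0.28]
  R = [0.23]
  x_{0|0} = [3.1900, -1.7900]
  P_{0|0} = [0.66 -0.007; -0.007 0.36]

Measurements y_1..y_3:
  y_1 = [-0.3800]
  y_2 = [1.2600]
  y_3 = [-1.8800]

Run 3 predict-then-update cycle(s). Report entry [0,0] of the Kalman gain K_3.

step 1: x^-=[2.7962, -1.7900]  P^-=[0.8643 0.0952; 0.0952 0.6400]  H_jac=[0.1624 0.2537]  S=[0.3018]  K=[0.5451; 0.5891]  nu=[0.1894]  x^+=[2.8994, -1.6784]  P^+=[0.7747 -0.0017; -0.0017 0.5352]
step 2: x^-=[2.5302, -1.6784]  P^-=[0.9898 0.1390; 0.1390 0.8152]  H_jac=[0.1821 0.2745]  S=[0.3381]  K=[0.6458; 0.7366]  nu=[1.8457]  x^+=[3.7222, -0.3188]  P^+=[0.8488 -0.0218; -0.0218 0.6318]
step 3: x^-=[3.6521, -0.3188]  P^-=[1.0598 0.1402; 0.1402 0.9118]  H_jac=[0.0237 0.2717]  S=[0.2997]  K=[0.2110; 0.8377]  nu=[-1.7929]  x^+=[3.2739, -1.8208]  P^+=[1.0464 0.0872; 0.0872 0.7014]

K[0,0] = 0.2110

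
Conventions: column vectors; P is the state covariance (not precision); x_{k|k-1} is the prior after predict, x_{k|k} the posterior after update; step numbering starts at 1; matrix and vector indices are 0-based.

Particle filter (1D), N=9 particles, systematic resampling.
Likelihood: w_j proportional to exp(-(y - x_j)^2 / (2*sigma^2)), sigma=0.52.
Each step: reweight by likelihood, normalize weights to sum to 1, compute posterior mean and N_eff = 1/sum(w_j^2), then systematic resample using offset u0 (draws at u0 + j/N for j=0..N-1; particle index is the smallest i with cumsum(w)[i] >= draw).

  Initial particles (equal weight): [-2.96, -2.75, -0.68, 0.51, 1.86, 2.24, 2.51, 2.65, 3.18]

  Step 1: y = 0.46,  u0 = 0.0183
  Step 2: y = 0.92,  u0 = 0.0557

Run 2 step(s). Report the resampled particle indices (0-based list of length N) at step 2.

resampled_idx = [1, 2, 3, 4, 4, 5, 6, 7, 8]

step 1: w=[0.0000, 0.0000, 0.0810, 0.8920, 0.0239, 0.0026, 0.0004, 0.0001, 0.0000]  mean=0.4513  Neff=1.2456  idx=[2, 3, 3, 3, 3, 3, 3, 3, 3]
step 2: w=[0.0015, 0.1248, 0.1248, 0.1248, 0.1248, 0.1248, 0.1248, 0.1248, 0.1248]  mean=0.5082  Neff=8.0239  idx=[1, 2, 3, 4, 4, 5, 6, 7, 8]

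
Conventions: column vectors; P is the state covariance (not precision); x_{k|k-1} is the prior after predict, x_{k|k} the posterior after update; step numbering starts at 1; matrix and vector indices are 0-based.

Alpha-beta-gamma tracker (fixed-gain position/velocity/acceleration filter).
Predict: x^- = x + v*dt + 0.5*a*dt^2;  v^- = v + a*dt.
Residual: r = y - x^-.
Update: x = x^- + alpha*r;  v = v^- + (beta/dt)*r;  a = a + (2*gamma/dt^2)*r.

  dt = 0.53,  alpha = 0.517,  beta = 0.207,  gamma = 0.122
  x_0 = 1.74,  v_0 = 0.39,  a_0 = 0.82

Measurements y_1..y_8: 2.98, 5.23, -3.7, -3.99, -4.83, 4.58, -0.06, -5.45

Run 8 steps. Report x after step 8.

step 1: x_pred=2.0619  r=0.9181  x^+=2.5365  v^+=1.1832  a^+=1.6175
step 2: x_pred=3.3908  r=1.8392  x^+=4.3417  v^+=2.7588  a^+=3.2151
step 3: x_pred=6.2554  r=-9.9554  x^+=1.1085  v^+=0.5746  a^+=-5.4325
step 4: x_pred=0.6500  r=-4.6400  x^+=-1.7489  v^+=-4.1169  a^+=-9.4630
step 5: x_pred=-5.2599  r=0.4299  x^+=-5.0376  v^+=-8.9644  a^+=-9.0895
step 6: x_pred=-11.0654  r=15.6454  x^+=-2.9767  v^+=-7.6713  a^+=4.5006
step 7: x_pred=-6.4104  r=6.3504  x^+=-3.1272  v^+=-2.8057  a^+=10.0168
step 8: x_pred=-3.2074  r=-2.2426  x^+=-4.3668  v^+=1.6273  a^+=8.0688

x_post = -4.3668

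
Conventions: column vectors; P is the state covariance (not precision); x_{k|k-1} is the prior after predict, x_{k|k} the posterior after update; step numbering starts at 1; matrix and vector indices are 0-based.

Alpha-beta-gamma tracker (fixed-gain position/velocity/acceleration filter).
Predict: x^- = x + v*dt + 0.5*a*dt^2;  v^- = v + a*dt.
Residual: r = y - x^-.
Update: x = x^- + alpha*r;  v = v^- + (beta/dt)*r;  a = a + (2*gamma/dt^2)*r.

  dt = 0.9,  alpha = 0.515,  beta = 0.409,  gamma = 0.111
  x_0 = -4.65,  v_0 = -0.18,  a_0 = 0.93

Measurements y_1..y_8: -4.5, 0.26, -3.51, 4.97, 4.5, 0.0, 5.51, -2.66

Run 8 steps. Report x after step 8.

x_post = -0.0011

step 1: x_pred=-4.4354  r=-0.0646  x^+=-4.4686  v^+=0.6276  a^+=0.9123
step 2: x_pred=-3.5343  r=3.7943  x^+=-1.5802  v^+=3.1730  a^+=1.9522
step 3: x_pred=2.0661  r=-5.5761  x^+=-0.8056  v^+=2.3959  a^+=0.4239
step 4: x_pred=1.5224  r=3.4476  x^+=3.2979  v^+=4.3442  a^+=1.3688
step 5: x_pred=7.7621  r=-3.2621  x^+=6.0821  v^+=4.0937  a^+=0.4748
step 6: x_pred=9.9587  r=-9.9587  x^+=4.8300  v^+=-0.0047  a^+=-2.2547
step 7: x_pred=3.9126  r=1.5974  x^+=4.7353  v^+=-1.3080  a^+=-1.8169
step 8: x_pred=2.8223  r=-5.4823  x^+=-0.0011  v^+=-5.4345  a^+=-3.3194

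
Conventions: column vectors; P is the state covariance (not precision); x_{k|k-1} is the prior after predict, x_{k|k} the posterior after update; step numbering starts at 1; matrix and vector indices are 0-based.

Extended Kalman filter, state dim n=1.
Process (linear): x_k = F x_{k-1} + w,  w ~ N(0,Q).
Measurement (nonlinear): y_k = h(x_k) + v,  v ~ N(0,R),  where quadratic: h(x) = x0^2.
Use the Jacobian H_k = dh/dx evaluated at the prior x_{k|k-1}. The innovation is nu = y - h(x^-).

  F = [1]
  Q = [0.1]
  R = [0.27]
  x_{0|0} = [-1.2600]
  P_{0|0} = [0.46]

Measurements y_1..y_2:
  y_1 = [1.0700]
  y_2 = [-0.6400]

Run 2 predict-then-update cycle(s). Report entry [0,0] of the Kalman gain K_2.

step 1: x^-=[-1.2600]  P^-=[0.5600]  H_jac=[-2.5200]  S=[3.8262]  K=[-0.3688]  nu=[-0.5176]  x^+=[-1.0691]  P^+=[0.0395]
step 2: x^-=[-1.0691]  P^-=[0.1395]  H_jac=[-2.1382]  S=[0.9079]  K=[-0.3286]  nu=[-1.7830]  x^+=[-0.4832]  P^+=[0.0415]

K[0,0] = -0.3286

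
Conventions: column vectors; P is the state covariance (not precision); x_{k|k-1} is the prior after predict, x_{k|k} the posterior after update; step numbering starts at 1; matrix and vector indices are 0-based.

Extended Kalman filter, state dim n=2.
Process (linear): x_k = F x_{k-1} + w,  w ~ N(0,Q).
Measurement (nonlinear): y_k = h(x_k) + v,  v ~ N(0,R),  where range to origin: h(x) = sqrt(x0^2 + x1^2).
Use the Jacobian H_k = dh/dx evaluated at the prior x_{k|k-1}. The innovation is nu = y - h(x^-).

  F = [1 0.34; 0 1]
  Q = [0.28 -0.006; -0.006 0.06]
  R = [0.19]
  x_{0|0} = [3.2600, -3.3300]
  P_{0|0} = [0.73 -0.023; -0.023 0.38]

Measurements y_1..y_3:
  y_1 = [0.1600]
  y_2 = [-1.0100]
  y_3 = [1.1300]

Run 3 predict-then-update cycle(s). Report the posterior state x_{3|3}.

x_post = [1.1782, -0.2953]

step 1: x^-=[2.1278, -3.3300]  P^-=[1.0383 0.1002; 0.1002 0.4400]  H_jac=[0.5384 -0.8427]  S=[0.7125]  K=[0.6661; -0.4446]  nu=[-3.7918]  x^+=[-0.3979, -1.6440]  P^+=[0.7221 0.3112; 0.3112 0.2991]
step 2: x^-=[-0.9569, -1.6440]  P^-=[1.2484 0.4069; 0.4069 0.3591]  H_jac=[-0.5030 -0.8643]  S=[1.1280]  K=[-0.8685; -0.4566]  nu=[-2.9122]  x^+=[1.5724, -0.3142]  P^+=[0.3975 -0.0404; -0.0404 0.1239]
step 3: x^-=[1.4656, -0.3142]  P^-=[0.6643 -0.0043; -0.0043 0.1839]  H_jac=[0.9778 -0.2096]  S=[0.8350]  K=[0.7790; -0.0512]  nu=[-0.3689]  x^+=[1.1782, -0.2953]  P^+=[0.1576 0.0290; 0.0290 0.1817]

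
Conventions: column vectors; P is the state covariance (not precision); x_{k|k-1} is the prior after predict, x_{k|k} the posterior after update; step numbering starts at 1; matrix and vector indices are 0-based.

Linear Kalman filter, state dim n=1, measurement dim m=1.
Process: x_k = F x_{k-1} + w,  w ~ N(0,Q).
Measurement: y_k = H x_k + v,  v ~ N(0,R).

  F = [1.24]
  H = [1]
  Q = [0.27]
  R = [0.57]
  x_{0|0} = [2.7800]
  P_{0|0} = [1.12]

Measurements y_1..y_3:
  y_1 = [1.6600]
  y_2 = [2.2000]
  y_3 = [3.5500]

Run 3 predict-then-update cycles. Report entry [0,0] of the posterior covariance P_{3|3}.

step 1: x^-=[3.4472]  P^-=[1.9921]  S=[2.5621]  K=[0.7775]  nu=[-1.7872]  x^+=[2.0576]  P^+=[0.4432]
step 2: x^-=[2.5514]  P^-=[0.9514]  S=[1.5214]  K=[0.6254]  nu=[-0.3514]  x^+=[2.3317]  P^+=[0.3565]
step 3: x^-=[2.8913]  P^-=[0.8181]  S=[1.3881]  K=[0.5894]  nu=[0.6587]  x^+=[3.2795]  P^+=[0.3359]

P_post[0,0] = 0.3359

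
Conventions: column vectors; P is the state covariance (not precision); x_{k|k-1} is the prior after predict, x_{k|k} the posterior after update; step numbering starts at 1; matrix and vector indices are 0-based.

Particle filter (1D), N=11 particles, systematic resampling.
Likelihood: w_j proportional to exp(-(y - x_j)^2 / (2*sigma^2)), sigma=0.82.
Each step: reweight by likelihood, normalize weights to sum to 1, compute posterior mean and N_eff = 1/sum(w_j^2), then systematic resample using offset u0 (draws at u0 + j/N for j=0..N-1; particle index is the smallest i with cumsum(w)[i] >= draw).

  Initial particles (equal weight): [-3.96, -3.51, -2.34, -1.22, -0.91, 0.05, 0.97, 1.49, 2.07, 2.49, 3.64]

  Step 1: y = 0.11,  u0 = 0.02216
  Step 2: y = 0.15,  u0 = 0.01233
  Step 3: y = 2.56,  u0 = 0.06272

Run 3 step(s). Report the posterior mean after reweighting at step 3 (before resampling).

post_mean = 0.8085

step 1: w=[0.0000, 0.0000, 0.0044, 0.1020, 0.1754, 0.3791, 0.2193, 0.0922, 0.0218, 0.0056, 0.0000]  mean=0.1341  Neff=4.1316  idx=[3, 4, 4, 5, 5, 5, 5, 5, 6, 6, 7]
step 2: w=[0.0328, 0.0574, 0.0574, 0.1314, 0.1314, 0.1314, 0.1314, 0.1314, 0.0803, 0.0803, 0.0348]  mean=0.0960  Neff=9.2507  idx=[0, 2, 3, 4, 4, 5, 6, 6, 7, 8, 9]
step 3: w=[0.0001, 0.0003, 0.0250, 0.0250, 0.0250, 0.0250, 0.0250, 0.0250, 0.0250, 0.4124, 0.4124]  mean=0.8085  Neff=2.9022  idx=[4, 8, 9, 9, 9, 9, 10, 10, 10, 10, 10]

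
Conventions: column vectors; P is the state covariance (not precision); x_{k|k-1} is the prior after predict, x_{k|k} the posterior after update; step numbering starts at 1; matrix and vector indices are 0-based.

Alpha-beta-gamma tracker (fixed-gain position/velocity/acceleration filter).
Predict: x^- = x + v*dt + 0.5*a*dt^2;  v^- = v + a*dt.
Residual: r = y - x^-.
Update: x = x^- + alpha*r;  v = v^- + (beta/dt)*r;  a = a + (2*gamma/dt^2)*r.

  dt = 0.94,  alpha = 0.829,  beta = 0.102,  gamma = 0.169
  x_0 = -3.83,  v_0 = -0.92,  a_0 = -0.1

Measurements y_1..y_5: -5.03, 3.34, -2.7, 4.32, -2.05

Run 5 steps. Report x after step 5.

step 1: x_pred=-4.7390  r=-0.2910  x^+=-4.9802  v^+=-1.0456  a^+=-0.2113
step 2: x_pred=-6.0564  r=9.3964  x^+=1.7332  v^+=-0.2246  a^+=3.3831
step 3: x_pred=3.0167  r=-5.7167  x^+=-1.7224  v^+=2.3351  a^+=1.1963
step 4: x_pred=1.0011  r=3.3189  x^+=3.7525  v^+=3.8198  a^+=2.4658
step 5: x_pred=8.4325  r=-10.4825  x^+=-0.2575  v^+=5.0002  a^+=-1.5440

x_post = -0.2575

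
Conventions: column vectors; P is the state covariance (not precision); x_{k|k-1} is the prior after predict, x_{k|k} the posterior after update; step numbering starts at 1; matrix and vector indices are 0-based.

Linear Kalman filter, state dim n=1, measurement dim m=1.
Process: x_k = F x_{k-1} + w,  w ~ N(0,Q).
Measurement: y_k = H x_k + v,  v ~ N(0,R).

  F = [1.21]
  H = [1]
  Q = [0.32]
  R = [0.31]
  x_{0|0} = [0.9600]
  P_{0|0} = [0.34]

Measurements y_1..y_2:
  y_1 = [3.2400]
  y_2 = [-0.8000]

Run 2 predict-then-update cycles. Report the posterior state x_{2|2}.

x_post = [0.5023]

step 1: x^-=[1.1616]  P^-=[0.8178]  S=[1.1278]  K=[0.7251]  nu=[2.0784]  x^+=[2.6687]  P^+=[0.2248]
step 2: x^-=[3.2291]  P^-=[0.6491]  S=[0.9591]  K=[0.6768]  nu=[-4.0291]  x^+=[0.5023]  P^+=[0.2098]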